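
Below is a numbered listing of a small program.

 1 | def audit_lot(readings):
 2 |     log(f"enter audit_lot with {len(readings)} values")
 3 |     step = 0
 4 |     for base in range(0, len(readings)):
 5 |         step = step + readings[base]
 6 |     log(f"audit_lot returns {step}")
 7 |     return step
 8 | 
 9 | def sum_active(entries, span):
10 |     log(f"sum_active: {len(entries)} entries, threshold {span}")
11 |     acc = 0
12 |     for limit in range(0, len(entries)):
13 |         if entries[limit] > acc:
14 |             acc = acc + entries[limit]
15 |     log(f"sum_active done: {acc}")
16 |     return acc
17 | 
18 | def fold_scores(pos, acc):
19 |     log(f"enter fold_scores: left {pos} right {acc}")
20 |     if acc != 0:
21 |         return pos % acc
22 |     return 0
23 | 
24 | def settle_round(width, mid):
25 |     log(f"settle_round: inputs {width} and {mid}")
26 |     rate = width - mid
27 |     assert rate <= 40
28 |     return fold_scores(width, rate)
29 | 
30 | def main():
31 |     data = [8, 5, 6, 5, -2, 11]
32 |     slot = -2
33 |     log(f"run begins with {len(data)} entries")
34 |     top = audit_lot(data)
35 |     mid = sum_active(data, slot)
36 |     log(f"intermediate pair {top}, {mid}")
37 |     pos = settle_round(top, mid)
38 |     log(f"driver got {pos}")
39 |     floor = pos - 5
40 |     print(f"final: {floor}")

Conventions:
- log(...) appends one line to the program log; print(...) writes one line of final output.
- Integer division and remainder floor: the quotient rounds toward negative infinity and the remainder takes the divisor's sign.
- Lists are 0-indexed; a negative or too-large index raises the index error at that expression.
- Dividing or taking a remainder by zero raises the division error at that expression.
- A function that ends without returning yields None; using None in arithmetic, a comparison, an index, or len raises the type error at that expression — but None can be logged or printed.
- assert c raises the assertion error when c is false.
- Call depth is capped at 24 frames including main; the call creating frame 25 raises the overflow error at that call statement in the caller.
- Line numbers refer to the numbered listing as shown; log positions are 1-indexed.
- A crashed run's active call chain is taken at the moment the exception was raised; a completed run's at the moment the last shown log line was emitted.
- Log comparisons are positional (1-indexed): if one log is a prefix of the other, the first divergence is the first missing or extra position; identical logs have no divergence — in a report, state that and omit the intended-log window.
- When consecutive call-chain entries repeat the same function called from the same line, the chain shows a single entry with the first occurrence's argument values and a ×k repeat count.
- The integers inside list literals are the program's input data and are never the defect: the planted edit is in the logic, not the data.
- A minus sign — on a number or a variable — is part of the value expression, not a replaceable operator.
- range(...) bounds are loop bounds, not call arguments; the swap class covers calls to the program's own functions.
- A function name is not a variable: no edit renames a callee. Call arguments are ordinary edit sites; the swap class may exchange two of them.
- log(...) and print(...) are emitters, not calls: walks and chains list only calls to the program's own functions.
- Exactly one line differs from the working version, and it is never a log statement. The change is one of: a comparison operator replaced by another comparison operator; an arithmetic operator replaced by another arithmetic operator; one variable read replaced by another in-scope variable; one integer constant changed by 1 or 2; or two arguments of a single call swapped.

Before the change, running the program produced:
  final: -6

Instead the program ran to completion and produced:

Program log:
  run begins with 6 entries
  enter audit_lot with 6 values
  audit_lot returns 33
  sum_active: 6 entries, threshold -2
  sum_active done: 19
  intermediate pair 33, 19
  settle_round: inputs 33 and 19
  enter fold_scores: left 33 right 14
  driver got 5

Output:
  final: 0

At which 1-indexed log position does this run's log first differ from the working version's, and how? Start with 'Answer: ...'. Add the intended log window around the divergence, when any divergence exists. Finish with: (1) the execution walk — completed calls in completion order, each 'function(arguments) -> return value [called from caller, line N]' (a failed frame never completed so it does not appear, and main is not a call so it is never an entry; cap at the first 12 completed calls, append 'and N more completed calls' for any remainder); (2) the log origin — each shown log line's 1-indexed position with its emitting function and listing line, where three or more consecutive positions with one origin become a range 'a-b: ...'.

Answer: position 5 — shown 'sum_active done: 19', intended 'sum_active done: 35'.
Intended log window:
  3: audit_lot returns 33
  4: sum_active: 6 entries, threshold -2
  5: sum_active done: 35
  6: intermediate pair 33, 35
Execution walk:
  audit_lot([8, 5, 6, 5, -2, 11]) -> 33  [called from main, line 34]
  sum_active([8, 5, 6, 5, -2, 11], -2) -> 19  [called from main, line 35]
  fold_scores(33, 14) -> 5  [called from settle_round, line 28]
  settle_round(33, 19) -> 5  [called from main, line 37]
Log origins:
  1: logged in main at line 33
  2: logged in audit_lot at line 2
  3: logged in audit_lot at line 6
  4: logged in sum_active at line 10
  5: logged in sum_active at line 15
  6: logged in main at line 36
  7: logged in settle_round at line 25
  8: logged in fold_scores at line 19
  9: logged in main at line 38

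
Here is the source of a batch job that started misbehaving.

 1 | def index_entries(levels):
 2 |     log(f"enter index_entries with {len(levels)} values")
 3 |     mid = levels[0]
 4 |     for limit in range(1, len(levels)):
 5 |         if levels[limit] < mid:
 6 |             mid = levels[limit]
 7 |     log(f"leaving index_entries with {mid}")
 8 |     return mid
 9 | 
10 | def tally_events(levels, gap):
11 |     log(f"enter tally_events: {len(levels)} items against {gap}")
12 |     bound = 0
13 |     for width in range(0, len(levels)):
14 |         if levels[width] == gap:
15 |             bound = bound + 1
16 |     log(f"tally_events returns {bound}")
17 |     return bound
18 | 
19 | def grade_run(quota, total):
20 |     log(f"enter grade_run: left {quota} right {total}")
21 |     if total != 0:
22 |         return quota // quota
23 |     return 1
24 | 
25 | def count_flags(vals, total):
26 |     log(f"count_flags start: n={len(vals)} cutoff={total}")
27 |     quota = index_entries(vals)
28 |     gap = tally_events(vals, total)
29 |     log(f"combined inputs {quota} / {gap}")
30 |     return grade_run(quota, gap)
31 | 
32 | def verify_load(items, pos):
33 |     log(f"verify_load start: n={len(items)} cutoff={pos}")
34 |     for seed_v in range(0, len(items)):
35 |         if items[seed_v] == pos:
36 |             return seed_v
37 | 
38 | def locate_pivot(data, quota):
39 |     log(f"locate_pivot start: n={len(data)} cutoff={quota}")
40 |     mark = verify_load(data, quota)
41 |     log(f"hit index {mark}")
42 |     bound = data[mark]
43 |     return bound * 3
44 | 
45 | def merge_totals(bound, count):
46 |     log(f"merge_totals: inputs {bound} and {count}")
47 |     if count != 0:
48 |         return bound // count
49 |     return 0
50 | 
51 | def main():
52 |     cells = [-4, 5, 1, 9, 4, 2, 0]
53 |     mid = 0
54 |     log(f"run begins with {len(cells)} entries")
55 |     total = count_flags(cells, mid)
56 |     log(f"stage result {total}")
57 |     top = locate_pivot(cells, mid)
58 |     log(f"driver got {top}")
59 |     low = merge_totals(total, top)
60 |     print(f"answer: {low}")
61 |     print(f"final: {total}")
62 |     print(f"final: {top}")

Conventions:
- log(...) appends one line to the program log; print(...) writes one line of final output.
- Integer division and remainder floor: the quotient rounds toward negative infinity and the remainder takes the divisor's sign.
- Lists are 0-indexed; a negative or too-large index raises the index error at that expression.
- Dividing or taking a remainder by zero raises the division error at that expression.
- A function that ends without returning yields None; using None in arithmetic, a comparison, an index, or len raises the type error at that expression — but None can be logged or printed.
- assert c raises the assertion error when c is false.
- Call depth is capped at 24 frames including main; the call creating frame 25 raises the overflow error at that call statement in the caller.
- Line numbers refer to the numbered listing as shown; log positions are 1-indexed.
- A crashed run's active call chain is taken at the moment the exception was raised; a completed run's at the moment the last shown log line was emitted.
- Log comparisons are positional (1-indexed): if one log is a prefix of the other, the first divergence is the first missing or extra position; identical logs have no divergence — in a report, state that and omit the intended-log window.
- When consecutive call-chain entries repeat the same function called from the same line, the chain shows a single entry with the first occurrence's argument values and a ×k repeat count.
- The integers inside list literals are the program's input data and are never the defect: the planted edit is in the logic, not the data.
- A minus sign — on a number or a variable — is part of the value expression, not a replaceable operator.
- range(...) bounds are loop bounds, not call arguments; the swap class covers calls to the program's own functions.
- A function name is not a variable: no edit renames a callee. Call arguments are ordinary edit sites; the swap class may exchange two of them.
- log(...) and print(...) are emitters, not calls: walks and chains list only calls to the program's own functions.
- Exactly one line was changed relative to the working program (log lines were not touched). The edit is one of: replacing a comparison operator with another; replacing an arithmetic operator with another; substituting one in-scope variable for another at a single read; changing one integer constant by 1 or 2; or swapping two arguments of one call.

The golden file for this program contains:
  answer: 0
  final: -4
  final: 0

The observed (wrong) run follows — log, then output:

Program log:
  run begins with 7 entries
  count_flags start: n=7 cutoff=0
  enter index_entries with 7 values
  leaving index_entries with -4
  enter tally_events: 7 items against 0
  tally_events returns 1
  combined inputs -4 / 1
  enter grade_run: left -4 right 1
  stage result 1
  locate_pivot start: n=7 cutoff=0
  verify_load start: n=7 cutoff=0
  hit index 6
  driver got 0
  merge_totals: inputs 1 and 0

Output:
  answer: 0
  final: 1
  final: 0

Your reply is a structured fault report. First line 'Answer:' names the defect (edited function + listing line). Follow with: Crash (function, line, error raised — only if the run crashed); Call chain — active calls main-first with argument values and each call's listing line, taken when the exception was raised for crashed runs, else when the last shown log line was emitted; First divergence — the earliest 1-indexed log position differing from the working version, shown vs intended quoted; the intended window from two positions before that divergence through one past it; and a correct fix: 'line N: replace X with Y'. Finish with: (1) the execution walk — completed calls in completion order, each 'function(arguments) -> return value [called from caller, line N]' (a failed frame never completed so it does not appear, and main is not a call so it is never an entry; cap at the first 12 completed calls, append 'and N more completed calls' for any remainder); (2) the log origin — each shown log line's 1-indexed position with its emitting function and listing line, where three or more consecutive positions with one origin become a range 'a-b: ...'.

Answer: the defect is in grade_run at line 22.
Core observation: Everything matches until log position 9, which reads 'stage result 1' in place of 'stage result -4'.
Call chain: main -> merge_totals(1, 0) (called at line 59).
First divergence: position 9 — the shown line 'stage result 1' should read 'stage result -4'.
Intended log window:
  7: combined inputs -4 / 1
  8: enter grade_run: left -4 right 1
  9: stage result -4
  10: locate_pivot start: n=7 cutoff=0
Execution walk:
  index_entries([-4, 5, 1, 9, 4, 2, 0]) -> -4  [called from count_flags, line 27]
  tally_events([-4, 5, 1, 9, 4, 2, 0], 0) -> 1  [called from count_flags, line 28]
  grade_run(-4, 1) -> 1  [called from count_flags, line 30]
  count_flags([-4, 5, 1, 9, 4, 2, 0], 0) -> 1  [called from main, line 55]
  verify_load([-4, 5, 1, 9, 4, 2, 0], 0) -> 6  [called from locate_pivot, line 40]
  locate_pivot([-4, 5, 1, 9, 4, 2, 0], 0) -> 0  [called from main, line 57]
  merge_totals(1, 0) -> 0  [called from main, line 59]
Origin of each log line:
  1 — main, line 54
  2 — count_flags, line 26
  3 — index_entries, line 2
  4 — index_entries, line 7
  5 — tally_events, line 11
  6 — tally_events, line 16
  7 — count_flags, line 29
  8 — grade_run, line 20
  9 — main, line 56
  10 — locate_pivot, line 39
  11 — verify_load, line 33
  12 — locate_pivot, line 41
  13 — main, line 58
  14 — merge_totals, line 46
A correct fix: line 22: replace `quota // quota` with `quota // total`.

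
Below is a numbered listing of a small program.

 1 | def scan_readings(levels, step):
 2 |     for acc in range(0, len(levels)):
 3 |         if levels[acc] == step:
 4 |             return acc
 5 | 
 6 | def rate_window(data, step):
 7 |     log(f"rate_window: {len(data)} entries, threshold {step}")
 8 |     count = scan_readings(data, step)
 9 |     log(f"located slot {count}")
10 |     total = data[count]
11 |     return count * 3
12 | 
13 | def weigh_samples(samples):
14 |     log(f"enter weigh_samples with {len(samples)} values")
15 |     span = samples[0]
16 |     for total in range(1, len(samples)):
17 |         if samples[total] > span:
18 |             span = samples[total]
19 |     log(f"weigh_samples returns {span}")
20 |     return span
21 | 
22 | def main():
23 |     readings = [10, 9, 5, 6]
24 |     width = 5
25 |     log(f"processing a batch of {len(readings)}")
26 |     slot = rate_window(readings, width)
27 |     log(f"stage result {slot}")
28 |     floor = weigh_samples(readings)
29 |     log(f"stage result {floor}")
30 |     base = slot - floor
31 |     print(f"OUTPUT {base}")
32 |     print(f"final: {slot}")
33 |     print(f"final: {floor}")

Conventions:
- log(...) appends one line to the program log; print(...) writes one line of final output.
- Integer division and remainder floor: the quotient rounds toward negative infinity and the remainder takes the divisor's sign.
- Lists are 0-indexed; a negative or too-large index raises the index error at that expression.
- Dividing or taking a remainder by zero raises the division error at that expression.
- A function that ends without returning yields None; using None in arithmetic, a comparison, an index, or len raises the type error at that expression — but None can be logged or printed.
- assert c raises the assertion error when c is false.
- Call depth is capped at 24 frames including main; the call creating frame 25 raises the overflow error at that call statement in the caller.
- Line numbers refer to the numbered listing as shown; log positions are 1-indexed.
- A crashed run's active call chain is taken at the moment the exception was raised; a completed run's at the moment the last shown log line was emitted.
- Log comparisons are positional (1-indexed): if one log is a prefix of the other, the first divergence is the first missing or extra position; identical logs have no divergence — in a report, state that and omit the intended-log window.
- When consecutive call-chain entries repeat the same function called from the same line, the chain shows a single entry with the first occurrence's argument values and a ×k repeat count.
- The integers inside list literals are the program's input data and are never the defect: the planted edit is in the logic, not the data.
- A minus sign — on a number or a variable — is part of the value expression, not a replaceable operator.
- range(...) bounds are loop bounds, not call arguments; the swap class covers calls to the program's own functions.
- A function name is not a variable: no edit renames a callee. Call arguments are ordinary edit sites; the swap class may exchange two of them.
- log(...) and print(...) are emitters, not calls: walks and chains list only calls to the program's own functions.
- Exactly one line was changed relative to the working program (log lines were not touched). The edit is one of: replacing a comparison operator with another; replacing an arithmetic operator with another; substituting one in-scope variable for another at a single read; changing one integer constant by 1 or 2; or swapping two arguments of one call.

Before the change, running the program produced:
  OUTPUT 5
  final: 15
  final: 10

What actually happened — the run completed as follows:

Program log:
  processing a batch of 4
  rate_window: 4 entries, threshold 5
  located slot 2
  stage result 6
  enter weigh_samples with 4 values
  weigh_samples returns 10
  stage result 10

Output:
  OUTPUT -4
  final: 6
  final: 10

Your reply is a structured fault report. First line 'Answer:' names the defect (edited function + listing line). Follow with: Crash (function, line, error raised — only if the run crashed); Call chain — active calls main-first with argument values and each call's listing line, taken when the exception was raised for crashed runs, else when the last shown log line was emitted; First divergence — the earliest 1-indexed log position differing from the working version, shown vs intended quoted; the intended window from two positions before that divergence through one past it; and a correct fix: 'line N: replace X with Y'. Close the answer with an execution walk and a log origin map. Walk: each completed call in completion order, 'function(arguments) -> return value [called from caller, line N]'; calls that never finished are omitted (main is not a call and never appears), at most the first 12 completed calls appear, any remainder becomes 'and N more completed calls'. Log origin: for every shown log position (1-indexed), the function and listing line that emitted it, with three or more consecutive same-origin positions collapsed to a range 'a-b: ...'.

Answer: the defect is in rate_window at line 11.
Key fact: The log first diverges at position 4: the faulty run prints 'stage result 6' where the working version prints 'stage result 15'.
Call chain: main.
First divergence: at position 4 the run shows 'stage result 6' where the working version logs 'stage result 15'.
Intended log window:
  2: rate_window: 4 entries, threshold 5
  3: located slot 2
  4: stage result 15
  5: enter weigh_samples with 4 values
Execution walk:
  scan_readings([10, 9, 5, 6], 5) -> 2  [called from rate_window, line 8]
  rate_window([10, 9, 5, 6], 5) -> 6  [called from main, line 26]
  weigh_samples([10, 9, 5, 6]) -> 10  [called from main, line 28]
Log line origins:
  1: from main, line 25
  2: from rate_window, line 7
  3: from rate_window, line 9
  4: from main, line 27
  5: from weigh_samples, line 14
  6: from weigh_samples, line 19
  7: from main, line 29
A correct fix: line 11: replace `count` with `total`.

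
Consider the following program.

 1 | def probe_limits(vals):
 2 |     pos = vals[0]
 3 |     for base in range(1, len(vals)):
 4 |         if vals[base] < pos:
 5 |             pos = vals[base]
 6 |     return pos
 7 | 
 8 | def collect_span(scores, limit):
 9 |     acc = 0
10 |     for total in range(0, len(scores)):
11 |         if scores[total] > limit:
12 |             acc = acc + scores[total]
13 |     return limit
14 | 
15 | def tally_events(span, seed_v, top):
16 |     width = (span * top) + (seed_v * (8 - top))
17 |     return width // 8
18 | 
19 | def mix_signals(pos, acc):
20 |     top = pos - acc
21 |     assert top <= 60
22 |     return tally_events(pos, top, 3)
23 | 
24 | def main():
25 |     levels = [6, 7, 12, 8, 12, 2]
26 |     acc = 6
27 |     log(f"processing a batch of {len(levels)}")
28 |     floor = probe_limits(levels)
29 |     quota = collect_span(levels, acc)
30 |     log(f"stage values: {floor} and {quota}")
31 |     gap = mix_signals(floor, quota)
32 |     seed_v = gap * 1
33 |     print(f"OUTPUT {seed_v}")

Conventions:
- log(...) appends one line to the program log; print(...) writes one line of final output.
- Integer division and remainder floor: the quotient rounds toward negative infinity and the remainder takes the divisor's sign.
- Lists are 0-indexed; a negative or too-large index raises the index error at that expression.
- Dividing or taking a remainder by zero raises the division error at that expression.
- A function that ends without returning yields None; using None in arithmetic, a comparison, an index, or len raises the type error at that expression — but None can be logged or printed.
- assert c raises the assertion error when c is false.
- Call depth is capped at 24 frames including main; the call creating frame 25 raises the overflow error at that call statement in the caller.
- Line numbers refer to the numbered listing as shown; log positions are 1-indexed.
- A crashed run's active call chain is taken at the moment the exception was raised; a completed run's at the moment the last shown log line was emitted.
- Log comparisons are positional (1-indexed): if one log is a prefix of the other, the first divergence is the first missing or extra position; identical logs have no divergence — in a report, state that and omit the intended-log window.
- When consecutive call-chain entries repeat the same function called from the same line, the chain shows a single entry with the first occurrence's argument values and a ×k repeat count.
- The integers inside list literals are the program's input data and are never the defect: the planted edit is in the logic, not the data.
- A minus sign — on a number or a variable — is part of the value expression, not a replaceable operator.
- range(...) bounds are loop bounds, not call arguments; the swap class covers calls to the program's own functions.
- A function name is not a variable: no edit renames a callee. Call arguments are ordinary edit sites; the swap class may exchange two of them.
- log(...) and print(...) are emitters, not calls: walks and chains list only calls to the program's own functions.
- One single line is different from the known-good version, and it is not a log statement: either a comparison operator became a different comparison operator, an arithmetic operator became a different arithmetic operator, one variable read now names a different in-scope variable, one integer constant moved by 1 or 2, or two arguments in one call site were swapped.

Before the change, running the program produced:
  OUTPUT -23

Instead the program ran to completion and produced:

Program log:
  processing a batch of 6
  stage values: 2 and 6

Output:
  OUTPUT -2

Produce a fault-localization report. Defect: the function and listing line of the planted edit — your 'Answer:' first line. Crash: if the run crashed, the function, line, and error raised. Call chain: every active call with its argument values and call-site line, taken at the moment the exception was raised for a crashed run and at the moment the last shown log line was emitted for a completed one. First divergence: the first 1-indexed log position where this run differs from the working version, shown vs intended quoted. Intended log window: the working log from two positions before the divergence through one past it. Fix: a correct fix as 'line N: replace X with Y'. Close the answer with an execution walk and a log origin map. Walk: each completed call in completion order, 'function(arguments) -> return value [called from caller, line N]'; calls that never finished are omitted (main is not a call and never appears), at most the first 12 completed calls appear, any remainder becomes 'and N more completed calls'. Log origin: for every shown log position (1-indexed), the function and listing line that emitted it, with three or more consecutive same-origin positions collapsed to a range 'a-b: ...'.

Answer: the defect is in collect_span at line 13.
Core observation: Position 2 is the first bad log line: 'stage values: 2 and 6' should read 'stage values: 2 and 39'.
Call chain: main.
First divergence: position 2 — shown 'stage values: 2 and 6', intended 'stage values: 2 and 39'.
Intended log window:
  1: processing a batch of 6
  2: stage values: 2 and 39
Execution walk:
  probe_limits([6, 7, 12, 8, 12, 2]) -> 2  [called from main, line 28]
  collect_span([6, 7, 12, 8, 12, 2], 6) -> 6  [called from main, line 29]
  tally_events(2, -4, 3) -> -2  [called from mix_signals, line 22]
  mix_signals(2, 6) -> -2  [called from main, line 31]
Log origin:
  1: emitted by main (line 27)
  2: emitted by main (line 30)
A correct fix: line 13: replace `limit` with `acc`.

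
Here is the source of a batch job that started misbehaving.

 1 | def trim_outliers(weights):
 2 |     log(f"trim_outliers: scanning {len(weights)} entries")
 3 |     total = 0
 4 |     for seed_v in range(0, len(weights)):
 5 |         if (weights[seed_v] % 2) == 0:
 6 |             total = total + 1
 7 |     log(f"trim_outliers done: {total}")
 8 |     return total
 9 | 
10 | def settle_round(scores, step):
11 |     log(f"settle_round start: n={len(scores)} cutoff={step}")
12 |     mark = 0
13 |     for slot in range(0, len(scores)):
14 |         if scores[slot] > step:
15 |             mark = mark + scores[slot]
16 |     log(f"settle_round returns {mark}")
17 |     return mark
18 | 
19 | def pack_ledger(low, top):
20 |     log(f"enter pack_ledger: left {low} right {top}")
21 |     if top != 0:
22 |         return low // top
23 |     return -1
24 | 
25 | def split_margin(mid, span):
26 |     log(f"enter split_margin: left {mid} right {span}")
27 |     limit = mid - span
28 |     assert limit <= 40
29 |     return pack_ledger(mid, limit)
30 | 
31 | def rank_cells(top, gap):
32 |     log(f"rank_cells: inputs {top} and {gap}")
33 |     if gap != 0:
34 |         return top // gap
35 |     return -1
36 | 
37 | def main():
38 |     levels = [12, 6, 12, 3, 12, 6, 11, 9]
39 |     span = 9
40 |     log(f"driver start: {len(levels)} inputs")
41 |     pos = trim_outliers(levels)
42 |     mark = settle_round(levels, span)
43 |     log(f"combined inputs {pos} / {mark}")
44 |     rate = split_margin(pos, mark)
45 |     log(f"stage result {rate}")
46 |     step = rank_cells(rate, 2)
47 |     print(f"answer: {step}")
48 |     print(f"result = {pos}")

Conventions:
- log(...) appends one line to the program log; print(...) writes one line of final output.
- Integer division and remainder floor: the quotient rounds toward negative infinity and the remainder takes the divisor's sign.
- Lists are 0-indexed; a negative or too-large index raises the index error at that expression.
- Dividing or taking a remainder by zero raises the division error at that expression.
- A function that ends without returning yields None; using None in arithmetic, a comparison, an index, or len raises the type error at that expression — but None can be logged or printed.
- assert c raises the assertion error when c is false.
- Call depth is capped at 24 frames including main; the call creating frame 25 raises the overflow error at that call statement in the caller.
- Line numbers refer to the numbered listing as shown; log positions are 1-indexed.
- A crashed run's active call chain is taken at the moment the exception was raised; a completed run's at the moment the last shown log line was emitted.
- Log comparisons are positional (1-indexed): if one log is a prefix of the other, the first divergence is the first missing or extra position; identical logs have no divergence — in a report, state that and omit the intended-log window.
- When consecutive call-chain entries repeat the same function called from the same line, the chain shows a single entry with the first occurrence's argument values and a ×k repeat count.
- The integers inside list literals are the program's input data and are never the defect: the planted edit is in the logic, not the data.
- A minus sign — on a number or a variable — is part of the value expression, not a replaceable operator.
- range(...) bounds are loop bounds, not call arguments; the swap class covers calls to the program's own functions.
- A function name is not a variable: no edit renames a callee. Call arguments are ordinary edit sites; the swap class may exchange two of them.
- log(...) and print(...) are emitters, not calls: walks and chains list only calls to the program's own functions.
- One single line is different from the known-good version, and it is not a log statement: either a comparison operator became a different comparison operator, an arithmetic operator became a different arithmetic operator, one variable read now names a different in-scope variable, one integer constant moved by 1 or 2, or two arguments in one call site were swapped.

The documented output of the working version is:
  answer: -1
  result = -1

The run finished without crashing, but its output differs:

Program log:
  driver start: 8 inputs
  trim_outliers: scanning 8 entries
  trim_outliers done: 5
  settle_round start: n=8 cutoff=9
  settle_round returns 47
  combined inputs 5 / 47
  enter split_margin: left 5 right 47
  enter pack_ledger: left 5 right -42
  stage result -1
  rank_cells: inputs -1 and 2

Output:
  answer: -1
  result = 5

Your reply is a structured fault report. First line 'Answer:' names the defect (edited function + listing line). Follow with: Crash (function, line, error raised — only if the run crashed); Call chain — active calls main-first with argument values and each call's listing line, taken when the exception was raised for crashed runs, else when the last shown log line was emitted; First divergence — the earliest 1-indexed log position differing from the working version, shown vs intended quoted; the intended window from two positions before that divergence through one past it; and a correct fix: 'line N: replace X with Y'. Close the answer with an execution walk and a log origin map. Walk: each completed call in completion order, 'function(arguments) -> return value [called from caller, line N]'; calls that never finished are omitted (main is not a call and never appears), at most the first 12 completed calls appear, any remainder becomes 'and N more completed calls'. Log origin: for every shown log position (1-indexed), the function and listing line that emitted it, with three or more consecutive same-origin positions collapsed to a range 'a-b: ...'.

Answer: the defect is in main at line 48.
The tell: Log streams are identical — the defect surfaces only in the printed output.
Call chain: main -> rank_cells(-1, 2) (called at line 46).
First divergence: there is none — every log position agrees.
Execution walk:
  trim_outliers([12, 6, 12, 3, 12, 6, 11, 9]) -> 5  [called from main, line 41]
  settle_round([12, 6, 12, 3, 12, 6, 11, 9], 9) -> 47  [called from main, line 42]
  pack_ledger(5, -42) -> -1  [called from split_margin, line 29]
  split_margin(5, 47) -> -1  [called from main, line 44]
  rank_cells(-1, 2) -> -1  [called from main, line 46]
Log origins:
  1: logged in main at line 40
  2: logged in trim_outliers at line 2
  3: logged in trim_outliers at line 7
  4: logged in settle_round at line 11
  5: logged in settle_round at line 16
  6: logged in main at line 43
  7: logged in split_margin at line 26
  8: logged in pack_ledger at line 20
  9: logged in main at line 45
  10: logged in rank_cells at line 32
A correct fix: line 48: replace `pos` with `rate`.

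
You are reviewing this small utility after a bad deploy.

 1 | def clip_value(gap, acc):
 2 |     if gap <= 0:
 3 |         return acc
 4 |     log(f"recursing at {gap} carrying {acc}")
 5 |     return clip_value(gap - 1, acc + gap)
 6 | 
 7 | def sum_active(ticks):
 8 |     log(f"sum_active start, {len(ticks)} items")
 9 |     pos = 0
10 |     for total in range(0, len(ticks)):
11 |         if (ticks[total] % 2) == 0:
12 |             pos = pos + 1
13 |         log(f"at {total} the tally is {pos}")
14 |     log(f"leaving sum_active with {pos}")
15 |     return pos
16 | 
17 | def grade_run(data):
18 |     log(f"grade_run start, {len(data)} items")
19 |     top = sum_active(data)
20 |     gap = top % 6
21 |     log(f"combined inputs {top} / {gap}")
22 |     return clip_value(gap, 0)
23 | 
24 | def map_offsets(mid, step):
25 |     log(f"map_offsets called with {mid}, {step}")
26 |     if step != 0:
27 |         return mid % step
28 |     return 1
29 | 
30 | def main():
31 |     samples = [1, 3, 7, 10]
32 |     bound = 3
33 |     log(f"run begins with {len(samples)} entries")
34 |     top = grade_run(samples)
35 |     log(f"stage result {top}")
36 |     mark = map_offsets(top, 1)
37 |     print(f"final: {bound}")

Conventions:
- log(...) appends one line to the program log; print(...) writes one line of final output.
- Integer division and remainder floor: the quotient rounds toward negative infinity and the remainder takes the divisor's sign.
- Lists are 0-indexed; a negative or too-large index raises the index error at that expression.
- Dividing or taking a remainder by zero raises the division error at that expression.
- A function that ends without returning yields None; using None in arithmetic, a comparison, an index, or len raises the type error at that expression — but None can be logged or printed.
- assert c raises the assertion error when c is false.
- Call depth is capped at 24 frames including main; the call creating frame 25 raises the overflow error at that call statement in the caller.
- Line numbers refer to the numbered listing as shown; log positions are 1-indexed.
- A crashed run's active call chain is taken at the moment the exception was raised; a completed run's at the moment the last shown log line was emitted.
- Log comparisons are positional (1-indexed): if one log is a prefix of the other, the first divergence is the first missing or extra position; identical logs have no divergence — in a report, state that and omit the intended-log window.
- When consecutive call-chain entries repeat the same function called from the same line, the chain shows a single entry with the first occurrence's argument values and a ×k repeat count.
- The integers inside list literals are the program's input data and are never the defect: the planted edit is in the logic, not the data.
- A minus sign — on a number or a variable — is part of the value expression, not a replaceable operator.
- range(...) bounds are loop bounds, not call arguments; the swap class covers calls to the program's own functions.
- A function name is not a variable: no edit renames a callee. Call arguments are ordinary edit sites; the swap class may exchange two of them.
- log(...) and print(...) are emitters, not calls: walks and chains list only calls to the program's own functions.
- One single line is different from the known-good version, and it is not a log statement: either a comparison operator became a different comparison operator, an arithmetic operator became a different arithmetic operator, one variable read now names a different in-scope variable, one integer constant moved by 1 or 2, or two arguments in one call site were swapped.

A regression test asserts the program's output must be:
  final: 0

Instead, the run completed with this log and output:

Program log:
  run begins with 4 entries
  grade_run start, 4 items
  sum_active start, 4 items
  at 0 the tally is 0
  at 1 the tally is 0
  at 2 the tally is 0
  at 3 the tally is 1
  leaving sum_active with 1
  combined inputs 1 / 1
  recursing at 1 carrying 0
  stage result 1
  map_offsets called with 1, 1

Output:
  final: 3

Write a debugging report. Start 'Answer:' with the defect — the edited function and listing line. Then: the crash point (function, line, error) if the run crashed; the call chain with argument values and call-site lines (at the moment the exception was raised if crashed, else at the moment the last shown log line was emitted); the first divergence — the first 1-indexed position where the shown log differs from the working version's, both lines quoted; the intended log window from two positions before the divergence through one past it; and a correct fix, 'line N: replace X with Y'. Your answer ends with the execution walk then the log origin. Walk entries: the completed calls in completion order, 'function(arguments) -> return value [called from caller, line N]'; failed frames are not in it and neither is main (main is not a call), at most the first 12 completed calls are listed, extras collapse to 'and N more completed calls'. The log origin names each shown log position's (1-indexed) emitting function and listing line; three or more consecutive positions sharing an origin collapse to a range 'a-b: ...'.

Answer: the defect is in main at line 37.
Key fact: Nothing in the log betrays the bug — only the output does.
Call chain: main -> map_offsets(1, 1) (called at line 36).
First divergence: there is none — every log position agrees.
Execution walk:
  sum_active([1, 3, 7, 10]) -> 1  [called from grade_run, line 19]
  clip_value(0, 1) -> 1  [called from clip_value, line 5]
  clip_value(1, 0) -> 1  [called from grade_run, line 22]
  grade_run([1, 3, 7, 10]) -> 1  [called from main, line 34]
  map_offsets(1, 1) -> 0  [called from main, line 36]
Log origin:
  1: logged in main at line 33
  2: logged in grade_run at line 18
  3: logged in sum_active at line 8
  4-7: logged in sum_active at line 13
  8: logged in sum_active at line 14
  9: logged in grade_run at line 21
  10: logged in clip_value at line 4
  11: logged in main at line 35
  12: logged in map_offsets at line 25
A correct fix: line 37: replace `bound` with `mark`.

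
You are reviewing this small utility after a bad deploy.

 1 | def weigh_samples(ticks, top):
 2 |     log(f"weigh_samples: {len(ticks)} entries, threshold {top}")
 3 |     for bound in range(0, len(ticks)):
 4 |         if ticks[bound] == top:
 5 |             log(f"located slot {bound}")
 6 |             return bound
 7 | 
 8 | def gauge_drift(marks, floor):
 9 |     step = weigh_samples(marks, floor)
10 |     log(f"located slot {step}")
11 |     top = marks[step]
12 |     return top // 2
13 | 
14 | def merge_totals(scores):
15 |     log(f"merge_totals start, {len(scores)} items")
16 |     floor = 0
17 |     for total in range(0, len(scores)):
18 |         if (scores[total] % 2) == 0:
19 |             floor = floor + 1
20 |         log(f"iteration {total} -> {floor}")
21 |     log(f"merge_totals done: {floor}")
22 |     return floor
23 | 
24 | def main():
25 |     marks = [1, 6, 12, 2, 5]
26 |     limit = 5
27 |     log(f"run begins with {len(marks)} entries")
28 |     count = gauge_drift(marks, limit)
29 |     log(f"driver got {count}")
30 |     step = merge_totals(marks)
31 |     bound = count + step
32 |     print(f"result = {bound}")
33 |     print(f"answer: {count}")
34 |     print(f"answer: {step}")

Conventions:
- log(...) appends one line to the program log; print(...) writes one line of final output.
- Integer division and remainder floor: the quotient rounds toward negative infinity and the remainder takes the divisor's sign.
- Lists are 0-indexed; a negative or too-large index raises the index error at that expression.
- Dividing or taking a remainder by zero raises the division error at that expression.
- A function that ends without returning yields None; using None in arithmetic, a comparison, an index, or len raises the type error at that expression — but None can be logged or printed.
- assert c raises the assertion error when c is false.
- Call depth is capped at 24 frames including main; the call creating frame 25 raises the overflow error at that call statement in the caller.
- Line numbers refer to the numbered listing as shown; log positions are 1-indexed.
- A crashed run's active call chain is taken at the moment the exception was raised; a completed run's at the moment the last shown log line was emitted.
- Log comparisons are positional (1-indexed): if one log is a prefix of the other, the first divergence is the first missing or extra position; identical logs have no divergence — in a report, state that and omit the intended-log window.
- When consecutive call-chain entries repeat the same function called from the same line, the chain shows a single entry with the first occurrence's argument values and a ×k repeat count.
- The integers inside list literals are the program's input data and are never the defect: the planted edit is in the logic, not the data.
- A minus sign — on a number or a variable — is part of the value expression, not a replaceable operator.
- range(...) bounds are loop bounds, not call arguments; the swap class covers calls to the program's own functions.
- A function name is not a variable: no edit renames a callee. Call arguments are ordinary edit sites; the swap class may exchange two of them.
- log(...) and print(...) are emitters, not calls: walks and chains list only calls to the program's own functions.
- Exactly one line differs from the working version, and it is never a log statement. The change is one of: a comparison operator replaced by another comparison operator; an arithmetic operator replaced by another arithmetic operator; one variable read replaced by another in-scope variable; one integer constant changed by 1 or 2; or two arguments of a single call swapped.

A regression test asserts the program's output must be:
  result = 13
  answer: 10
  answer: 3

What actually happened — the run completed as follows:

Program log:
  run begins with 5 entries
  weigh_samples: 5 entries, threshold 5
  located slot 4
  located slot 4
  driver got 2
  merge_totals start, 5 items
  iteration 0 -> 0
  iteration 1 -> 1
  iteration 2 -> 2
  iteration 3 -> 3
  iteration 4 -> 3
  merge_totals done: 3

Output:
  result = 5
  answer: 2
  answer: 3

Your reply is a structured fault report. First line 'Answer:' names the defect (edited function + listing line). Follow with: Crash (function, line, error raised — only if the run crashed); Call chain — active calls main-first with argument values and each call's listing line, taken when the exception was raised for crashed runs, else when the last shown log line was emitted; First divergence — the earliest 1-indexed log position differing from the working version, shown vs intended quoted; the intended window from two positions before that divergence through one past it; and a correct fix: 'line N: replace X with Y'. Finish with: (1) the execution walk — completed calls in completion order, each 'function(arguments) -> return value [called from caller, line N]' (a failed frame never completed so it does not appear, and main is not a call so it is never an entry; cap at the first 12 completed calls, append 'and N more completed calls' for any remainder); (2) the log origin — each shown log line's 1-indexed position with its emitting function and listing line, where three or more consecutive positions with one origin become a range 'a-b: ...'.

Answer: the defect is in gauge_drift at line 12.
Key observation: Everything matches until log position 5, which reads 'driver got 2' in place of 'driver got 10'.
Call chain: main -> merge_totals([1, 6, 12, 2, 5]) (called at line 30).
First divergence: position 5 — shown 'driver got 2', intended 'driver got 10'.
Intended log window:
  3: located slot 4
  4: located slot 4
  5: driver got 10
  6: merge_totals start, 5 items
Execution walk:
  weigh_samples([1, 6, 12, 2, 5], 5) -> 4  [called from gauge_drift, line 9]
  gauge_drift([1, 6, 12, 2, 5], 5) -> 2  [called from main, line 28]
  merge_totals([1, 6, 12, 2, 5]) -> 3  [called from main, line 30]
Log origins:
  1 — main, line 27
  2 — weigh_samples, line 2
  3 — weigh_samples, line 5
  4 — gauge_drift, line 10
  5 — main, line 29
  6 — merge_totals, line 15
  7-11 — merge_totals, line 20
  12 — merge_totals, line 21
A correct fix: line 12: replace `//` with `*`.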